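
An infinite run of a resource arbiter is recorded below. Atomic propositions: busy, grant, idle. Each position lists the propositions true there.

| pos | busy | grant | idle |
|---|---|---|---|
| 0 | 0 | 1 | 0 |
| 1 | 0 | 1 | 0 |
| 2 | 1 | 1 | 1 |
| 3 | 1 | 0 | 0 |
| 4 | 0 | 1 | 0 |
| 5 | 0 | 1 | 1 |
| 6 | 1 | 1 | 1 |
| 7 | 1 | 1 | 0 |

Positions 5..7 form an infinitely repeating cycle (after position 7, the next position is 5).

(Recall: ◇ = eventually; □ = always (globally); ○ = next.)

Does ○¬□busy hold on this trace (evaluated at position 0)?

Satisfied

The position after 0 is 1; ¬□busy is true there.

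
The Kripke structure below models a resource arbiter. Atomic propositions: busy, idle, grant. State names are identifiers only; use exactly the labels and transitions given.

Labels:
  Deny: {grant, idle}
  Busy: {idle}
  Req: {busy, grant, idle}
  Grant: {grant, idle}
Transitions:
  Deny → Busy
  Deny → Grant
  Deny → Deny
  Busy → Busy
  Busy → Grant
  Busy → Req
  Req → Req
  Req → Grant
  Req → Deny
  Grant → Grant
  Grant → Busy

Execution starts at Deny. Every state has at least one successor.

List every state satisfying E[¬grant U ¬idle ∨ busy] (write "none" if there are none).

{Busy, Req}

States satisfying ¬grant: {Busy}.
States satisfying ¬idle ∨ busy: {Req}.
States satisfying E[¬grant U ¬idle ∨ busy]: {Busy, Req}.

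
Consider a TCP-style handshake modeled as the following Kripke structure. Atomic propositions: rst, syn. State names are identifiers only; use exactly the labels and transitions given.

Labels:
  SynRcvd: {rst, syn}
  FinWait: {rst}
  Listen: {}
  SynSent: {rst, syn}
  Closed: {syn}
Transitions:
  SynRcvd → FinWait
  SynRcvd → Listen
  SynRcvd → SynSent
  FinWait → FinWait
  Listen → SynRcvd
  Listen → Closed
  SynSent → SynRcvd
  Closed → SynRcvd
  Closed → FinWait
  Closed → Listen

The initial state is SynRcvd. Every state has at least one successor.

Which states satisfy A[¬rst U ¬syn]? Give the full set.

{FinWait, Listen}

States satisfying ¬rst: {Listen, Closed}.
States satisfying ¬syn: {FinWait, Listen}.
States satisfying A[¬rst U ¬syn]: {FinWait, Listen}.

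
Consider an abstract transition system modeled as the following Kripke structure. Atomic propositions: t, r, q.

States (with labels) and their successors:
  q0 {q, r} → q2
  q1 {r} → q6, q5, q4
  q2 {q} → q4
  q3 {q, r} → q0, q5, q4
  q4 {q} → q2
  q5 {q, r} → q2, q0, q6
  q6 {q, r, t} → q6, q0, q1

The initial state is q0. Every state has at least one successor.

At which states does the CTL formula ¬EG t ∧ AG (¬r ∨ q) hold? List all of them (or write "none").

States satisfying t: {q6}.
States satisfying EG t: {q6}.
States satisfying ¬EG t: {q0, q1, q2, q3, q4, q5}.
States satisfying ¬r ∨ q: {q0, q2, q3, q4, q5, q6}.
States satisfying AG (¬r ∨ q): {q0, q2, q4}.
States satisfying ¬EG t ∧ AG (¬r ∨ q): {q0, q2, q4}.

{q0, q2, q4}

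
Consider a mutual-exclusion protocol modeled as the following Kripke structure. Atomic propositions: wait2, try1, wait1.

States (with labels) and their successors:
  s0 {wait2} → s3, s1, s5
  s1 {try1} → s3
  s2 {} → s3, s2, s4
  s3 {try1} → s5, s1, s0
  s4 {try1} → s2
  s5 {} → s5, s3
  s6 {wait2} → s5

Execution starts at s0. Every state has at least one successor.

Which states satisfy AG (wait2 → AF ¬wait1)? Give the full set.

States satisfying wait2 → AF ¬wait1: {s0, s1, s2, s3, s4, s5, s6}.
States satisfying AG (wait2 → AF ¬wait1): {s0, s1, s2, s3, s4, s5, s6}.

{s0, s1, s2, s3, s4, s5, s6}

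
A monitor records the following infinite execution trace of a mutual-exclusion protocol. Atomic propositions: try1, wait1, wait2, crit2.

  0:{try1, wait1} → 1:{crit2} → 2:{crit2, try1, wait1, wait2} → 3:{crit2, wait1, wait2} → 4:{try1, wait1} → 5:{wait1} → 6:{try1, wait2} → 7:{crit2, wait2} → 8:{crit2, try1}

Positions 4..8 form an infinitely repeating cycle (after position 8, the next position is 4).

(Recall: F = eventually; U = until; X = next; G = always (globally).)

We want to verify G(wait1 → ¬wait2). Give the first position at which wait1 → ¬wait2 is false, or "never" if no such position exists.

2

Check wait1 → ¬wait2 at each position in order: 0 ✓, 1 ✓.
At position 2 the labels are {crit2, try1, wait1, wait2}, so wait1 → ¬wait2 is false there. This is the first violation.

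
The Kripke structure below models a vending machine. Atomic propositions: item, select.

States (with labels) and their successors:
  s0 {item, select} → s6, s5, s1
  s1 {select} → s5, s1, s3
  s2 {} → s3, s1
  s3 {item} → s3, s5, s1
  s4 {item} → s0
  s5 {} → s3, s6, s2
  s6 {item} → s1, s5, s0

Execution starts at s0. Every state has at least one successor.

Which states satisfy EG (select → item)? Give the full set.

{s0, s2, s3, s4, s5, s6}

States satisfying select → item: {s0, s2, s3, s4, s5, s6}.
States satisfying EG (select → item): {s0, s2, s3, s4, s5, s6}.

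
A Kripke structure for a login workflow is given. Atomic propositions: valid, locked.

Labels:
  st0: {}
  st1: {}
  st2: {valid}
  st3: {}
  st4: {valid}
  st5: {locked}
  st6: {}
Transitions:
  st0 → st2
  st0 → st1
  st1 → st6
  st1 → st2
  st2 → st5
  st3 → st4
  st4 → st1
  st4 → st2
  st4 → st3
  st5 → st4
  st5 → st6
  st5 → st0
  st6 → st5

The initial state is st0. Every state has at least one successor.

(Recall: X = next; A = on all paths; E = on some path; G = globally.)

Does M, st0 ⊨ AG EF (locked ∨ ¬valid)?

Holds

States satisfying EF (locked ∨ ¬valid): {st0, st1, st2, st3, st4, st5, st6}.
States satisfying AG EF (locked ∨ ¬valid): {st0, st1, st2, st3, st4, st5, st6}.
Every state reachable from st0 satisfies EF (locked ∨ ¬valid).
st0 ∈ Sat(AG EF (locked ∨ ¬valid)).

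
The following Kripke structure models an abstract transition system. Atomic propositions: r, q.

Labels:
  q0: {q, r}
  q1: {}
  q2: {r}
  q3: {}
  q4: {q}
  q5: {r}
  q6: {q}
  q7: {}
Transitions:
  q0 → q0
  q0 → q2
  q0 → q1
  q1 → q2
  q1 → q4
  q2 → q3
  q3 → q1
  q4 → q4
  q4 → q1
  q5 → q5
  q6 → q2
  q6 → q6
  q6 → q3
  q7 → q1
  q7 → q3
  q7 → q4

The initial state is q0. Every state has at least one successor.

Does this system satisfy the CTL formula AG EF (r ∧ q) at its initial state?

States satisfying EF (r ∧ q): {q0}.
States satisfying AG EF (r ∧ q): ∅.
q1 is reachable from q0 and violates EF (r ∧ q), so AG fails at q0.
q0 ∉ Sat(AG EF (r ∧ q)).

Does not hold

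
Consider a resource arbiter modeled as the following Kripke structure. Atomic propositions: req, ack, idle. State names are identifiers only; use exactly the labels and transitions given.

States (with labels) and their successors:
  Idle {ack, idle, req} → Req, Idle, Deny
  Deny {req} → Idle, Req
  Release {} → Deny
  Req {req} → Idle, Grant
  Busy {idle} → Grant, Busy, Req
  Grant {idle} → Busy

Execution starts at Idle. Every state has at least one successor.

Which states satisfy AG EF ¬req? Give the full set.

{Idle, Deny, Release, Req, Busy, Grant}

States satisfying EF ¬req: {Idle, Deny, Release, Req, Busy, Grant}.
States satisfying AG EF ¬req: {Idle, Deny, Release, Req, Busy, Grant}.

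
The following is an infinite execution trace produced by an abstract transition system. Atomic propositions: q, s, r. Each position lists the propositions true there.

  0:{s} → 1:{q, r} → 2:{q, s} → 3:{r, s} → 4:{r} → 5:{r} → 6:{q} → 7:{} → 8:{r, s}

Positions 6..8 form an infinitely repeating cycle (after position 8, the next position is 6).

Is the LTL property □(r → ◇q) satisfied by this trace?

r → ◇q holds at every position 0..8, and those are all positions ever visited, so □(r → ◇q) holds.
Positions where r holds: 1, 3, 4, 5, 8.
Check ◇q at each: 1→ok, 3→ok, 4→ok, 5→ok, 8→ok.

Holds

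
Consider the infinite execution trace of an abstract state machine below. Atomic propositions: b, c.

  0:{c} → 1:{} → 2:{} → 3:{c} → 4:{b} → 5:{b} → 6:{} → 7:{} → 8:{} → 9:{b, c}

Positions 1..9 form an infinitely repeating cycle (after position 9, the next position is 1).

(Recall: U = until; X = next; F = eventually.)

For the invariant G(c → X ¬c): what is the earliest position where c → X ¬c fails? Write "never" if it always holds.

c → X ¬c holds at every position 0..9, and those are all the positions the trace ever visits, so the invariant G(c → X ¬c) is never violated.

never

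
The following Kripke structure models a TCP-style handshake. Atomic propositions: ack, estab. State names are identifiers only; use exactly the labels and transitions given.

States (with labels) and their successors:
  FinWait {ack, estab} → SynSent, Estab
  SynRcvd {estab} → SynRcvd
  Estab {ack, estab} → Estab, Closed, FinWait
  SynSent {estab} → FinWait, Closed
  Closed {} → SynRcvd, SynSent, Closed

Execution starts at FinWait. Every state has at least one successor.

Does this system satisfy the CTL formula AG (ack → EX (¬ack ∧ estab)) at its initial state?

Violated

States satisfying ack → EX (¬ack ∧ estab): {FinWait, SynRcvd, SynSent, Closed}.
States satisfying AG (ack → EX (¬ack ∧ estab)): {SynRcvd}.
Estab is reachable from FinWait and violates ack → EX (¬ack ∧ estab), so AG fails at FinWait.
FinWait ∉ Sat(AG (ack → EX (¬ack ∧ estab))).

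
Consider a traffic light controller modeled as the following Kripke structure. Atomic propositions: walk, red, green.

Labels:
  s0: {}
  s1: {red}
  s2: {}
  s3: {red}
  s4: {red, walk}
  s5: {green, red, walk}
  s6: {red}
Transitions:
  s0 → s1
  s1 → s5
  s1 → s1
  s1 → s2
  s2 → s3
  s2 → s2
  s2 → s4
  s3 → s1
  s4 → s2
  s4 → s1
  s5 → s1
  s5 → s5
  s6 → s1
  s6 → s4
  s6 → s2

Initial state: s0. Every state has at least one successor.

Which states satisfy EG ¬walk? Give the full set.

States satisfying ¬walk: {s0, s1, s2, s3, s6}.
States satisfying EG ¬walk: {s0, s1, s2, s3, s6}.

{s0, s1, s2, s3, s6}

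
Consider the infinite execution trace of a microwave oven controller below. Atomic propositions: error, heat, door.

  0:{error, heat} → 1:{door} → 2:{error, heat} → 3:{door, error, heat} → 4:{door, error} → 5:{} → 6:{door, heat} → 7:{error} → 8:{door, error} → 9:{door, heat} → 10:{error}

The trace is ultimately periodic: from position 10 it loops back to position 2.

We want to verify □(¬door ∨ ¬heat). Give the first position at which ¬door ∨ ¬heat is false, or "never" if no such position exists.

Check ¬door ∨ ¬heat at each position in order: 0 ✓, 1 ✓, 2 ✓.
At position 3 the labels are {door, error, heat}, so ¬door ∨ ¬heat is false there. This is the first violation.

3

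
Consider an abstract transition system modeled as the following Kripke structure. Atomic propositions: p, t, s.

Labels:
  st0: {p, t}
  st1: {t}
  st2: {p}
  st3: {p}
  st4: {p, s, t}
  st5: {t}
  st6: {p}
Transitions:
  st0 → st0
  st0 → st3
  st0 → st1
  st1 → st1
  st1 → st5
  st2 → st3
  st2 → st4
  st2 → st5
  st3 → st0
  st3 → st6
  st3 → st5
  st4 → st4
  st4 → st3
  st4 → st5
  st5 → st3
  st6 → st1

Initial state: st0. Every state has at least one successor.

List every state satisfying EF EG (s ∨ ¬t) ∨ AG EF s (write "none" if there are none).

{st2, st4}

States satisfying EG (s ∨ ¬t): {st2, st4}.
States satisfying EF EG (s ∨ ¬t): {st2, st4}.
States satisfying EF s: {st2, st4}.
States satisfying AG EF s: ∅.
States satisfying EF EG (s ∨ ¬t) ∨ AG EF s: {st2, st4}.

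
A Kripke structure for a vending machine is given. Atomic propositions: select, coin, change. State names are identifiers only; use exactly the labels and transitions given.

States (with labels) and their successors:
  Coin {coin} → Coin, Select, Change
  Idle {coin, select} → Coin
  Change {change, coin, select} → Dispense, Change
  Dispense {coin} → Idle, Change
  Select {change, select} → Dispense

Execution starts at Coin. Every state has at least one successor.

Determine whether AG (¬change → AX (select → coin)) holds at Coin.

States satisfying ¬change → AX (select → coin): {Idle, Change, Dispense, Select}.
States satisfying AG (¬change → AX (select → coin)): ∅.
Coin is reachable from Coin and violates ¬change → AX (select → coin), so AG fails at Coin.
Coin ∉ Sat(AG (¬change → AX (select → coin))).

Does not hold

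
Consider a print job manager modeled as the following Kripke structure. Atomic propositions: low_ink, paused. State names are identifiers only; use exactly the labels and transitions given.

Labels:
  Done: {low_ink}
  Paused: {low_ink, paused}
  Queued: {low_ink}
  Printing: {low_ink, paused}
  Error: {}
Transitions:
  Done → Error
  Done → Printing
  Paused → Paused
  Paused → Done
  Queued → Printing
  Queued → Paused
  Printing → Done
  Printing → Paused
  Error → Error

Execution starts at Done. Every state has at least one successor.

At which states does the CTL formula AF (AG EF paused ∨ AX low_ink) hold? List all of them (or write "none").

{Paused, Queued, Printing}

States satisfying AG EF paused ∨ AX low_ink: {Paused, Queued, Printing}.
States satisfying AF (AG EF paused ∨ AX low_ink): {Paused, Queued, Printing}.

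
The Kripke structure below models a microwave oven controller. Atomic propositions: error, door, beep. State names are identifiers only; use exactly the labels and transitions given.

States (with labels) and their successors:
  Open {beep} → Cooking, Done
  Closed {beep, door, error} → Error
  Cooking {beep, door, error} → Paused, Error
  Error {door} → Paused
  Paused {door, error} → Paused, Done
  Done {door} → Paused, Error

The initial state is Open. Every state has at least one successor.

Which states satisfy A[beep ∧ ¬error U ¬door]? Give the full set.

States satisfying beep ∧ ¬error: {Open}.
States satisfying ¬door: {Open}.
States satisfying A[beep ∧ ¬error U ¬door]: {Open}.

{Open}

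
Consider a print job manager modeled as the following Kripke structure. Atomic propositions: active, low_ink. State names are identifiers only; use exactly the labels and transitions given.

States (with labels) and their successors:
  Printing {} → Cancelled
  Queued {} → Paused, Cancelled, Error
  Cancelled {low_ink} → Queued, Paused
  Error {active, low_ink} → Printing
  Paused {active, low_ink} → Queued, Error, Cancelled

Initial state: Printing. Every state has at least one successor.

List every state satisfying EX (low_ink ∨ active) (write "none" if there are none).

{Printing, Queued, Cancelled, Paused}

States satisfying low_ink ∨ active: {Cancelled, Error, Paused}.
States satisfying EX (low_ink ∨ active): {Printing, Queued, Cancelled, Paused}.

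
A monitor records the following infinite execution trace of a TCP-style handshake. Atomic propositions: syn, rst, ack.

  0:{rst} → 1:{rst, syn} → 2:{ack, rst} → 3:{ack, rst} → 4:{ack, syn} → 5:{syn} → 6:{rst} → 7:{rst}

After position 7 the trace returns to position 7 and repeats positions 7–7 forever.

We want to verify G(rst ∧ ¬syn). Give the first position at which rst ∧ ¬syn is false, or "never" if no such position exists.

Check rst ∧ ¬syn at each position in order: 0 ✓.
At position 1 the labels are {rst, syn}, so rst ∧ ¬syn is false there. This is the first violation.

1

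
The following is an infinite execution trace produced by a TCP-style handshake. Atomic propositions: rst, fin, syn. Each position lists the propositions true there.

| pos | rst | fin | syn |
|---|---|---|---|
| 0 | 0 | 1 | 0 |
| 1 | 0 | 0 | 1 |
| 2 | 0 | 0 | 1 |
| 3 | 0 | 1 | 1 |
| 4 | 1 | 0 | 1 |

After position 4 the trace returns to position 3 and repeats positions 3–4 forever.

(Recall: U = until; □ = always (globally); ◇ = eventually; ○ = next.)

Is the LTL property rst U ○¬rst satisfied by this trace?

Satisfied

Walking from position 0: ○¬rst first holds at position 0, and rst holds at every earlier position along the way, so rst U ○¬rst holds.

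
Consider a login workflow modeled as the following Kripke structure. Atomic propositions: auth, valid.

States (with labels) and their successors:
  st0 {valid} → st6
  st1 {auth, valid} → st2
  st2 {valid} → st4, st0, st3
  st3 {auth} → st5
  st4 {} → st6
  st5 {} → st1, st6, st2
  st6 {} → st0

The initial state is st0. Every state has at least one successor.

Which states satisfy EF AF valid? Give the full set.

States satisfying AF valid: {st0, st1, st2, st3, st4, st5, st6}.
States satisfying EF AF valid: {st0, st1, st2, st3, st4, st5, st6}.

{st0, st1, st2, st3, st4, st5, st6}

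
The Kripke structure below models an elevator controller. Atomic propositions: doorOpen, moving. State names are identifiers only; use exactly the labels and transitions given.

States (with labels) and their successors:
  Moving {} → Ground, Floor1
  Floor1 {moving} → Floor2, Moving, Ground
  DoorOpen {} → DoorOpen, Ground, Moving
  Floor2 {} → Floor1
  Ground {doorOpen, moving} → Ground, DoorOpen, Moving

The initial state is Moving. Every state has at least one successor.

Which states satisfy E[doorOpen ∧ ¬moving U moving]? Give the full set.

{Floor1, Ground}

States satisfying doorOpen ∧ ¬moving: ∅.
States satisfying moving: {Floor1, Ground}.
States satisfying E[doorOpen ∧ ¬moving U moving]: {Floor1, Ground}.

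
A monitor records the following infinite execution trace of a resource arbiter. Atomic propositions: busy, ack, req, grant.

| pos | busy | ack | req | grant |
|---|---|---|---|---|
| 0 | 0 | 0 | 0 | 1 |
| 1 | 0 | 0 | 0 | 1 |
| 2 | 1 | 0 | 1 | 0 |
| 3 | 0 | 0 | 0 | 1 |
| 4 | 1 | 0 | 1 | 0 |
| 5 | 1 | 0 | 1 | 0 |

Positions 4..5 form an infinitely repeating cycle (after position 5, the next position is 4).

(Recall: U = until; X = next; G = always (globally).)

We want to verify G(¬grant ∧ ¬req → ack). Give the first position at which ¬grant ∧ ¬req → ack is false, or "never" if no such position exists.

¬grant ∧ ¬req → ack holds at every position 0..5, and those are all the positions the trace ever visits, so the invariant G(¬grant ∧ ¬req → ack) is never violated.

never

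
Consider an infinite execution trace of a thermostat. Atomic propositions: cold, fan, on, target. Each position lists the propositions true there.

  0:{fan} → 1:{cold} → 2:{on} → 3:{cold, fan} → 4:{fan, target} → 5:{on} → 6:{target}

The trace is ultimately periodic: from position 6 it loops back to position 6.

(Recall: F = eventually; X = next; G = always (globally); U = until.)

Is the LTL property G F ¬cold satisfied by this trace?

F ¬cold holds at every position 0..6, and those are all positions ever visited, so G F ¬cold holds.

Holds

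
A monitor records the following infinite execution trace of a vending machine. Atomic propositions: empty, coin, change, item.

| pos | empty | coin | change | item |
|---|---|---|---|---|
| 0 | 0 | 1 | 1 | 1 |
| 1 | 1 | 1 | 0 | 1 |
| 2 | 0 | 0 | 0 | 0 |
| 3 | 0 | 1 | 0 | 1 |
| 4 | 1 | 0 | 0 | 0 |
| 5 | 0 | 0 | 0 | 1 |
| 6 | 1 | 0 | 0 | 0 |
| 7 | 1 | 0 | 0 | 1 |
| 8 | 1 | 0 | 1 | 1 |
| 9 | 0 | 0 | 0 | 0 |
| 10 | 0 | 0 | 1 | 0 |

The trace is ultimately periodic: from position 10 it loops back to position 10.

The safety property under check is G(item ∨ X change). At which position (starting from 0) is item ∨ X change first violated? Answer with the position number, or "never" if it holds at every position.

Check item ∨ X change at each position in order: 0 ✓, 1 ✓.
At position 2 the labels are {} and the next position 3 has {coin, item}, so item ∨ X change is false there. This is the first violation.

2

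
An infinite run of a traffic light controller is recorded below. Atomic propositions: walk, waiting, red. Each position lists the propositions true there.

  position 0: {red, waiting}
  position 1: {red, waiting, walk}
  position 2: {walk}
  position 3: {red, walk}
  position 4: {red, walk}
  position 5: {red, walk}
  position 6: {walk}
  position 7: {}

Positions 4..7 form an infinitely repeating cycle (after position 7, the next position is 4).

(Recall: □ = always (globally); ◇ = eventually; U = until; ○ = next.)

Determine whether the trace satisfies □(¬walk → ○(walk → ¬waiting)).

Violated

¬walk → ○(walk → ¬waiting) must hold at every position from 0 onward. It fails at position 0, so □(¬walk → ○(walk → ¬waiting)) is false.
Positions where ¬walk holds: 0, 7.
Check ○(walk → ¬waiting) at each: 0→fails, 7→ok.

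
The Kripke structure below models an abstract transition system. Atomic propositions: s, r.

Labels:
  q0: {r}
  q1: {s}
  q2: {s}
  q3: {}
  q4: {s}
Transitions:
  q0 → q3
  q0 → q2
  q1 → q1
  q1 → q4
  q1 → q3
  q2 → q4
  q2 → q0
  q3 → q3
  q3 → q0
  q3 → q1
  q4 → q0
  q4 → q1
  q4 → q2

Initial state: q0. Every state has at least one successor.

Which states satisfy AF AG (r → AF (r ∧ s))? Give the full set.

States satisfying AG (r → AF (r ∧ s)): ∅.
States satisfying AF AG (r → AF (r ∧ s)): ∅.

none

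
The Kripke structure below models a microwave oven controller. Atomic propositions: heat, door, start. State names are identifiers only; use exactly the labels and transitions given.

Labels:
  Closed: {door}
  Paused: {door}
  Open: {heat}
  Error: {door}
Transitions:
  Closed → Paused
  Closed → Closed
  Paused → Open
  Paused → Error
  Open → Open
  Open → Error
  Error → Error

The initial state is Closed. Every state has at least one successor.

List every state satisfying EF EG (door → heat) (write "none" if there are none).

States satisfying EG (door → heat): {Open}.
States satisfying EF EG (door → heat): {Closed, Paused, Open}.

{Closed, Paused, Open}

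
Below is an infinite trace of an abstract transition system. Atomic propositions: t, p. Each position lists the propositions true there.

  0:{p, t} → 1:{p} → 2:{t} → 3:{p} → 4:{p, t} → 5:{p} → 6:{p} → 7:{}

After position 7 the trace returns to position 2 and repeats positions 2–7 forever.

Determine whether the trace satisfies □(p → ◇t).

Holds

p → ◇t holds at every position 0..7, and those are all positions ever visited, so □(p → ◇t) holds.
Positions where p holds: 0, 1, 3, 4, 5, 6.
Check ◇t at each: 0→ok, 1→ok, 3→ok, 4→ok, 5→ok, 6→ok.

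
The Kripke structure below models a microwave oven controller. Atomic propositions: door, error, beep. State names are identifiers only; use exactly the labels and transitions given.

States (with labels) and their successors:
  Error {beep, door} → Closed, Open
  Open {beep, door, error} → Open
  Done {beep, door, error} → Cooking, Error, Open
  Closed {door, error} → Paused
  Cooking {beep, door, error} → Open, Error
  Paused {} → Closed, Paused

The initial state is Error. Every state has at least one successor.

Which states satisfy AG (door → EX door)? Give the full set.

{Open}

States satisfying door → EX door: {Error, Open, Done, Cooking, Paused}.
States satisfying AG (door → EX door): {Open}.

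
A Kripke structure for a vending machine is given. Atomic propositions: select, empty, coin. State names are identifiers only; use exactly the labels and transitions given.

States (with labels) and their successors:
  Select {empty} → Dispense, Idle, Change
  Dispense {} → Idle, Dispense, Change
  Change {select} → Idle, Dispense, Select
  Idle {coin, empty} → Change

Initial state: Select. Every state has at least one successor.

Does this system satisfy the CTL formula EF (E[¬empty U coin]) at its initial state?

States satisfying E[¬empty U coin]: {Dispense, Change, Idle}.
States satisfying EF (E[¬empty U coin]): {Select, Dispense, Change, Idle}.
Some path from Select reaches a state where E[¬empty U coin] holds.
Select ∈ Sat(EF (E[¬empty U coin])).

Yes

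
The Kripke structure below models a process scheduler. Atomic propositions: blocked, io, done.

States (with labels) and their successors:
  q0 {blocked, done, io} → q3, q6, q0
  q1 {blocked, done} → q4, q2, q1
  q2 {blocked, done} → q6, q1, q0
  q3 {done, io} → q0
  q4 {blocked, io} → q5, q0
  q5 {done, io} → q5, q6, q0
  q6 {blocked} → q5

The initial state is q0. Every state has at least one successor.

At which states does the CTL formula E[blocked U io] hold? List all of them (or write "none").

{q0, q1, q2, q3, q4, q5, q6}

States satisfying blocked: {q0, q1, q2, q4, q6}.
States satisfying io: {q0, q3, q4, q5}.
States satisfying E[blocked U io]: {q0, q1, q2, q3, q4, q5, q6}.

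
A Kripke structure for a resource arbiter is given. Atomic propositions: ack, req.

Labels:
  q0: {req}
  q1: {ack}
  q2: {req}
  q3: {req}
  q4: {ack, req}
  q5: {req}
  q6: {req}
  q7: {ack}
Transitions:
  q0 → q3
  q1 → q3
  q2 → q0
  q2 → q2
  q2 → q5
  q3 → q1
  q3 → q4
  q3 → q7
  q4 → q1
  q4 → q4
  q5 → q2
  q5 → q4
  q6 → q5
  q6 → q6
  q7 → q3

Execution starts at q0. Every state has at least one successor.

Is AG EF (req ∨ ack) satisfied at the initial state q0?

States satisfying EF (req ∨ ack): {q0, q1, q2, q3, q4, q5, q6, q7}.
States satisfying AG EF (req ∨ ack): {q0, q1, q2, q3, q4, q5, q6, q7}.
Every state reachable from q0 satisfies EF (req ∨ ack).
q0 ∈ Sat(AG EF (req ∨ ack)).

Holds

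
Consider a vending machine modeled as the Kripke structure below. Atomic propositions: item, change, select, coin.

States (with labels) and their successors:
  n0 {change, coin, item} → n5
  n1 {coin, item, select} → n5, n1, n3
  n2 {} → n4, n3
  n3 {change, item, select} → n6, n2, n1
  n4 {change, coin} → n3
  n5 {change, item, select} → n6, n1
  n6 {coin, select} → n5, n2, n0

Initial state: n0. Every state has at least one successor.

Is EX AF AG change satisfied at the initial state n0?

No

States satisfying AF AG change: ∅.
States satisfying EX AF AG change: ∅.
No suitable path/successor from n0 witnesses the formula.
n0 ∉ Sat(EX AF AG change).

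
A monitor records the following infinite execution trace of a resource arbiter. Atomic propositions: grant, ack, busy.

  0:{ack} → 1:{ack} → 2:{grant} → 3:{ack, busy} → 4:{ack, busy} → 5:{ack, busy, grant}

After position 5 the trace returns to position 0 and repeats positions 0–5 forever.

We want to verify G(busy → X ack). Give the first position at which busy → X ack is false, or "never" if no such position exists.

busy → X ack holds at every position 0..5, and those are all the positions the trace ever visits, so the invariant G(busy → X ack) is never violated.

never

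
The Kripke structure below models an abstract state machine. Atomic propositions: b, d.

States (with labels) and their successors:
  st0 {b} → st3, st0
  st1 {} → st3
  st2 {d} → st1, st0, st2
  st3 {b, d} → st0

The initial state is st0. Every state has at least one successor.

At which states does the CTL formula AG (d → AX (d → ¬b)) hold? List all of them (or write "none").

States satisfying d → AX (d → ¬b): {st0, st1, st2, st3}.
States satisfying AG (d → AX (d → ¬b)): {st0, st1, st2, st3}.

{st0, st1, st2, st3}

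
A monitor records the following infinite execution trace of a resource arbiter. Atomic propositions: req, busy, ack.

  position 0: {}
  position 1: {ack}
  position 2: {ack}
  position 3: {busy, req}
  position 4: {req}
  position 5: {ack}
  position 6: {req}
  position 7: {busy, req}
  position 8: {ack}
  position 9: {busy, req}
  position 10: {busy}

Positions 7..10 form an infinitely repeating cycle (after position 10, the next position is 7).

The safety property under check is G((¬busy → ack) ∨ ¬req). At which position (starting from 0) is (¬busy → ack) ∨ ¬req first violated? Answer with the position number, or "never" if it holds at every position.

4

Check (¬busy → ack) ∨ ¬req at each position in order: 0 ✓, 1 ✓, 2 ✓, 3 ✓.
At position 4 the labels are {req}, so (¬busy → ack) ∨ ¬req is false there. This is the first violation.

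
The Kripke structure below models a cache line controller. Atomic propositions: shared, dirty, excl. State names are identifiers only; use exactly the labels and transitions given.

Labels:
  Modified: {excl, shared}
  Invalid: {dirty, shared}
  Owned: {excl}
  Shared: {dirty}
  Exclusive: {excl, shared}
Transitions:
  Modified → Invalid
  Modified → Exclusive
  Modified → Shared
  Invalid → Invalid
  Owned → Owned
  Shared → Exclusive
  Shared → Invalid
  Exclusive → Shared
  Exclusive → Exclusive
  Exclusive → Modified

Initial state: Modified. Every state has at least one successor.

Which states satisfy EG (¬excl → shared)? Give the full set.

States satisfying ¬excl → shared: {Modified, Invalid, Owned, Exclusive}.
States satisfying EG (¬excl → shared): {Modified, Invalid, Owned, Exclusive}.

{Modified, Invalid, Owned, Exclusive}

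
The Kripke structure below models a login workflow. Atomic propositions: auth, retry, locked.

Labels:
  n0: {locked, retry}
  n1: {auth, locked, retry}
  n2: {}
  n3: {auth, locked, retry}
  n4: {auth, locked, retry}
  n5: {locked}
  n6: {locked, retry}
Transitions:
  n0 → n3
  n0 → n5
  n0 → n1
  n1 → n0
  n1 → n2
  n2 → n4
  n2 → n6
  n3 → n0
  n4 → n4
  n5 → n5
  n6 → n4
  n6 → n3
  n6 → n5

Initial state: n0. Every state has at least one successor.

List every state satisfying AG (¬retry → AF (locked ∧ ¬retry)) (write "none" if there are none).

{n4, n5}

States satisfying ¬retry → AF (locked ∧ ¬retry): {n0, n1, n3, n4, n5, n6}.
States satisfying AG (¬retry → AF (locked ∧ ¬retry)): {n4, n5}.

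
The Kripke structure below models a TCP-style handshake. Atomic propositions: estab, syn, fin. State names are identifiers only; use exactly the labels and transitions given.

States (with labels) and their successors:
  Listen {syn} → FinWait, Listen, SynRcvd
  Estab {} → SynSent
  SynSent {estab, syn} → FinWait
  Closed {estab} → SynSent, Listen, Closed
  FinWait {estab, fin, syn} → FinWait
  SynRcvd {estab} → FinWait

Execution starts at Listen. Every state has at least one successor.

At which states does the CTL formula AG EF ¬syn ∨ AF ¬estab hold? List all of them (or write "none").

{Listen, Estab}

States satisfying EF ¬syn: {Listen, Estab, Closed, SynRcvd}.
States satisfying AG EF ¬syn: ∅.
States satisfying ¬estab: {Listen, Estab}.
States satisfying AF ¬estab: {Listen, Estab}.
States satisfying AG EF ¬syn ∨ AF ¬estab: {Listen, Estab}.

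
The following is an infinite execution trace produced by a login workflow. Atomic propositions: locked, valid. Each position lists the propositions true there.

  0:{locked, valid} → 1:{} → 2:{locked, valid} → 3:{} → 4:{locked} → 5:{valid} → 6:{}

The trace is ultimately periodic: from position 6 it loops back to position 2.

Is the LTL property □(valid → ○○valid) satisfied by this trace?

valid → ○○valid must hold at every position from 0 onward. It fails at position 2, so □(valid → ○○valid) is false.
Positions where valid holds: 0, 2, 5.
Check ○○valid at each: 0→ok, 2→fails, 5→ok.

No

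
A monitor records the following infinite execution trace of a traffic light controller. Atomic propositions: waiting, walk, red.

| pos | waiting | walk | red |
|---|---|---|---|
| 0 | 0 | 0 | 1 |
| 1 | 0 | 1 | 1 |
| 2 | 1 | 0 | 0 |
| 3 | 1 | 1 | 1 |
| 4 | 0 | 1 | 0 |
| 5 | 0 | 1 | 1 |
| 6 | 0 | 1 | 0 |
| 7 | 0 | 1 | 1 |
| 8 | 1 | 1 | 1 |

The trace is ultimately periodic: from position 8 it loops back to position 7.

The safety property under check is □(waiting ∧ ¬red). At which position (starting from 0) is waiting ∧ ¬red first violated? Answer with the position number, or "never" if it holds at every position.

At position 0 the labels are {red}, so waiting ∧ ¬red is false there. This is the first violation.

0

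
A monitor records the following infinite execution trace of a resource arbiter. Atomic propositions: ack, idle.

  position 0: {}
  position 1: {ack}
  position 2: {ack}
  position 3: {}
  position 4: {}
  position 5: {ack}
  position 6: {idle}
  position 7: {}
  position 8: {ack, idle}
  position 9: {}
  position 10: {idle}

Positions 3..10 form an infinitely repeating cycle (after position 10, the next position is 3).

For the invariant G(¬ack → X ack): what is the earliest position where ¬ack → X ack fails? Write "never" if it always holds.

3

Check ¬ack → X ack at each position in order: 0 ✓, 1 ✓, 2 ✓.
At position 3 the labels are {} and the next position 4 has {}, so ¬ack → X ack is false there. This is the first violation.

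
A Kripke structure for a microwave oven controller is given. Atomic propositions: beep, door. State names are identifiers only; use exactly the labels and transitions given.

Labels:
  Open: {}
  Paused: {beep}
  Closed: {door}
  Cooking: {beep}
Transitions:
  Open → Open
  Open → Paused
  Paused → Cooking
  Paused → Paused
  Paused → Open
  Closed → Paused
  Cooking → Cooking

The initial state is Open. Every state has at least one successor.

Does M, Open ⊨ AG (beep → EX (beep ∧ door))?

No

States satisfying beep → EX (beep ∧ door): {Open, Closed}.
States satisfying AG (beep → EX (beep ∧ door)): ∅.
Cooking is reachable from Open and violates beep → EX (beep ∧ door), so AG fails at Open.
Open ∉ Sat(AG (beep → EX (beep ∧ door))).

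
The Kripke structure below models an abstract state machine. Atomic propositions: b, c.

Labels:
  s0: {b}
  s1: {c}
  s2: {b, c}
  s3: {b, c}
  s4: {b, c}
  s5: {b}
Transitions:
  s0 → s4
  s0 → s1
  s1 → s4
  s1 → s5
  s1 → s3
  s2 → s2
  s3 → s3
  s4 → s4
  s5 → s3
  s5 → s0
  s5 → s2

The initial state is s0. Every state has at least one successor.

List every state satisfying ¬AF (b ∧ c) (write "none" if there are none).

States satisfying b ∧ c: {s2, s3, s4}.
States satisfying AF (b ∧ c): {s2, s3, s4}.
States satisfying ¬AF (b ∧ c): {s0, s1, s5}.

{s0, s1, s5}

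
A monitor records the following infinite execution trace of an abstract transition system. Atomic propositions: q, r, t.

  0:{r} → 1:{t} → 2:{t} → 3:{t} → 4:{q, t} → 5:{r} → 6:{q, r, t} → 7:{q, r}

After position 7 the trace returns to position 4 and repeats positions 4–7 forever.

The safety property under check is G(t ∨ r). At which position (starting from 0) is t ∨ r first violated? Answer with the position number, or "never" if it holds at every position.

t ∨ r holds at every position 0..7, and those are all the positions the trace ever visits, so the invariant G(t ∨ r) is never violated.

never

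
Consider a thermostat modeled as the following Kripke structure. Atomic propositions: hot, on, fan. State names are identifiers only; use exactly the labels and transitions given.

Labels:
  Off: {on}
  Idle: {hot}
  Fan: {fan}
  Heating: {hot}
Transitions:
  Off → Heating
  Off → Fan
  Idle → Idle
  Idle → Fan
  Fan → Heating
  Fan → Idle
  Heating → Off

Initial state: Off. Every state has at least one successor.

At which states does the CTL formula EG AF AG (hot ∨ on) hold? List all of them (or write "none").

States satisfying AF AG (hot ∨ on): ∅.
States satisfying EG AF AG (hot ∨ on): ∅.

none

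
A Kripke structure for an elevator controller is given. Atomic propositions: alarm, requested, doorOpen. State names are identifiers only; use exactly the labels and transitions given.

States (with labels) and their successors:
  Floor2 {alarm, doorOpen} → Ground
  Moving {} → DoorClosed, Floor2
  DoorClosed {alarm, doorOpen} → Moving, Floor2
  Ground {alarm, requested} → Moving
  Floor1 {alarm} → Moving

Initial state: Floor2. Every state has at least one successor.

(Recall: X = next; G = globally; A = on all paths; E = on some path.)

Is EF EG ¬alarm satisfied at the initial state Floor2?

States satisfying EG ¬alarm: ∅.
States satisfying EF EG ¬alarm: ∅.
No suitable path/successor from Floor2 witnesses the formula.
Floor2 ∉ Sat(EF EG ¬alarm).

Does not hold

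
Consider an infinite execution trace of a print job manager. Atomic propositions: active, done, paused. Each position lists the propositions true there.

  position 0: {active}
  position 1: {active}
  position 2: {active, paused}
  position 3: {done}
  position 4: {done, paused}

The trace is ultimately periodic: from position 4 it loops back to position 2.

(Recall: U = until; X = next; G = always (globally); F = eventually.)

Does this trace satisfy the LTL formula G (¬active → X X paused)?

No

¬active → X X paused must hold at every position from 0 onward. It fails at position 4, so G (¬active → X X paused) is false.
Positions where ¬active holds: 3, 4.
Check X X paused at each: 3→ok, 4→fails.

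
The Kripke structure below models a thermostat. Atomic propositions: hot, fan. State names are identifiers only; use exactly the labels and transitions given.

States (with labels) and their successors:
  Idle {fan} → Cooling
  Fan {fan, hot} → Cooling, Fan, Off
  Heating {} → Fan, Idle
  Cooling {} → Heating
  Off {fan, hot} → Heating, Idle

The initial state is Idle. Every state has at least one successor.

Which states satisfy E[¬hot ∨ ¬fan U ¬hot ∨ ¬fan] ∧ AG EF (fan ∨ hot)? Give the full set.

States satisfying ¬hot ∨ ¬fan: {Idle, Heating, Cooling}.
States satisfying E[¬hot ∨ ¬fan U ¬hot ∨ ¬fan]: {Idle, Heating, Cooling}.
States satisfying EF (fan ∨ hot): {Idle, Fan, Heating, Cooling, Off}.
States satisfying AG EF (fan ∨ hot): {Idle, Fan, Heating, Cooling, Off}.
States satisfying E[¬hot ∨ ¬fan U ¬hot ∨ ¬fan] ∧ AG EF (fan ∨ hot): {Idle, Heating, Cooling}.

{Idle, Heating, Cooling}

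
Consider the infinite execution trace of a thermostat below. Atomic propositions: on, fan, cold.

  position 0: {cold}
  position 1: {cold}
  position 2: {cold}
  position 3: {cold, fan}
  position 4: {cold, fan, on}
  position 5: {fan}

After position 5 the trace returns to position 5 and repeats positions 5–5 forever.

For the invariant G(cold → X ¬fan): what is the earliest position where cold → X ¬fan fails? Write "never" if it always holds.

Check cold → X ¬fan at each position in order: 0 ✓, 1 ✓.
At position 2 the labels are {cold} and the next position 3 has {cold, fan}, so cold → X ¬fan is false there. This is the first violation.

2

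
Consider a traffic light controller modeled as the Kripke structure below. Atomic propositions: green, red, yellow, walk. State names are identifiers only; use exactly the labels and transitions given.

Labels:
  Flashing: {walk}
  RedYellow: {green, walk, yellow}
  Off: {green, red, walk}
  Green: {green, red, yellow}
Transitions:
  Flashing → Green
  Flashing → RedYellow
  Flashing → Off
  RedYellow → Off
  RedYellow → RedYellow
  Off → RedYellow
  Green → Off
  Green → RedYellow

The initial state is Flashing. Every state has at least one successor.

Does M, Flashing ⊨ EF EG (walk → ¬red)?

Yes

States satisfying EG (walk → ¬red): {Flashing, RedYellow, Green}.
States satisfying EF EG (walk → ¬red): {Flashing, RedYellow, Off, Green}.
Some path from Flashing reaches a state where EG (walk → ¬red) holds.
Flashing ∈ Sat(EF EG (walk → ¬red)).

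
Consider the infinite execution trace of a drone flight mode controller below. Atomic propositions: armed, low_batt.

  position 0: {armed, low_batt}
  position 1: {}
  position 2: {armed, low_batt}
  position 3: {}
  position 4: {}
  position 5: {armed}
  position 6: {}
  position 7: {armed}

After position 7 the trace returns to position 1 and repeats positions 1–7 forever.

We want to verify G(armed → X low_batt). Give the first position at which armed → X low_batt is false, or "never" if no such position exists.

0

At position 0 the labels are {armed, low_batt} and the next position 1 has {}, so armed → X low_batt is false there. This is the first violation.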